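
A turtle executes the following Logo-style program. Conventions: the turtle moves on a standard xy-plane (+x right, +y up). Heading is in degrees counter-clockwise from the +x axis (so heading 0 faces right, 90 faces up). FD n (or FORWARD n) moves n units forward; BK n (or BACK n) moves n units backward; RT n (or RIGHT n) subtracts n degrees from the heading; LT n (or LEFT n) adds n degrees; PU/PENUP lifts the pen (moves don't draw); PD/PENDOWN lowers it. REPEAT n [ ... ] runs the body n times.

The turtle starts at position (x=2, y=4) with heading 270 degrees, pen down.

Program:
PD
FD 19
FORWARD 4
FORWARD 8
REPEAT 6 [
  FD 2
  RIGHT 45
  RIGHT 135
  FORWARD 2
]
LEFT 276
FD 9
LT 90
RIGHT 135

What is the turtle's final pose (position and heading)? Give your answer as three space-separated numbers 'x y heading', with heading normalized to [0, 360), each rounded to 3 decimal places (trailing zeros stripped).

Executing turtle program step by step:
Start: pos=(2,4), heading=270, pen down
PD: pen down
FD 19: (2,4) -> (2,-15) [heading=270, draw]
FD 4: (2,-15) -> (2,-19) [heading=270, draw]
FD 8: (2,-19) -> (2,-27) [heading=270, draw]
REPEAT 6 [
  -- iteration 1/6 --
  FD 2: (2,-27) -> (2,-29) [heading=270, draw]
  RT 45: heading 270 -> 225
  RT 135: heading 225 -> 90
  FD 2: (2,-29) -> (2,-27) [heading=90, draw]
  -- iteration 2/6 --
  FD 2: (2,-27) -> (2,-25) [heading=90, draw]
  RT 45: heading 90 -> 45
  RT 135: heading 45 -> 270
  FD 2: (2,-25) -> (2,-27) [heading=270, draw]
  -- iteration 3/6 --
  FD 2: (2,-27) -> (2,-29) [heading=270, draw]
  RT 45: heading 270 -> 225
  RT 135: heading 225 -> 90
  FD 2: (2,-29) -> (2,-27) [heading=90, draw]
  -- iteration 4/6 --
  FD 2: (2,-27) -> (2,-25) [heading=90, draw]
  RT 45: heading 90 -> 45
  RT 135: heading 45 -> 270
  FD 2: (2,-25) -> (2,-27) [heading=270, draw]
  -- iteration 5/6 --
  FD 2: (2,-27) -> (2,-29) [heading=270, draw]
  RT 45: heading 270 -> 225
  RT 135: heading 225 -> 90
  FD 2: (2,-29) -> (2,-27) [heading=90, draw]
  -- iteration 6/6 --
  FD 2: (2,-27) -> (2,-25) [heading=90, draw]
  RT 45: heading 90 -> 45
  RT 135: heading 45 -> 270
  FD 2: (2,-25) -> (2,-27) [heading=270, draw]
]
LT 276: heading 270 -> 186
FD 9: (2,-27) -> (-6.951,-27.941) [heading=186, draw]
LT 90: heading 186 -> 276
RT 135: heading 276 -> 141
Final: pos=(-6.951,-27.941), heading=141, 16 segment(s) drawn

Answer: -6.951 -27.941 141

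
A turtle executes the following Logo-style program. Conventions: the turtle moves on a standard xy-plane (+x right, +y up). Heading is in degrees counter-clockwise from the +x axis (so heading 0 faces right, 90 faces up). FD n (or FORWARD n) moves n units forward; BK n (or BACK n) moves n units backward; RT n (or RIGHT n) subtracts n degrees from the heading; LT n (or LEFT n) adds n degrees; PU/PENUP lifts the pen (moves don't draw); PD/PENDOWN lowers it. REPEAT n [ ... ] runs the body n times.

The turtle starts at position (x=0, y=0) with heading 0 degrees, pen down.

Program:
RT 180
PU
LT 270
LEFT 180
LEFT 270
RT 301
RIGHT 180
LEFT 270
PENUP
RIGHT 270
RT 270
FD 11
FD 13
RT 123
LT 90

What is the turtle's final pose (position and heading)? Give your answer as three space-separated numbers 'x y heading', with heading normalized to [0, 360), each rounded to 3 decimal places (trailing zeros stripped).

Executing turtle program step by step:
Start: pos=(0,0), heading=0, pen down
RT 180: heading 0 -> 180
PU: pen up
LT 270: heading 180 -> 90
LT 180: heading 90 -> 270
LT 270: heading 270 -> 180
RT 301: heading 180 -> 239
RT 180: heading 239 -> 59
LT 270: heading 59 -> 329
PU: pen up
RT 270: heading 329 -> 59
RT 270: heading 59 -> 149
FD 11: (0,0) -> (-9.429,5.665) [heading=149, move]
FD 13: (-9.429,5.665) -> (-20.572,12.361) [heading=149, move]
RT 123: heading 149 -> 26
LT 90: heading 26 -> 116
Final: pos=(-20.572,12.361), heading=116, 0 segment(s) drawn

Answer: -20.572 12.361 116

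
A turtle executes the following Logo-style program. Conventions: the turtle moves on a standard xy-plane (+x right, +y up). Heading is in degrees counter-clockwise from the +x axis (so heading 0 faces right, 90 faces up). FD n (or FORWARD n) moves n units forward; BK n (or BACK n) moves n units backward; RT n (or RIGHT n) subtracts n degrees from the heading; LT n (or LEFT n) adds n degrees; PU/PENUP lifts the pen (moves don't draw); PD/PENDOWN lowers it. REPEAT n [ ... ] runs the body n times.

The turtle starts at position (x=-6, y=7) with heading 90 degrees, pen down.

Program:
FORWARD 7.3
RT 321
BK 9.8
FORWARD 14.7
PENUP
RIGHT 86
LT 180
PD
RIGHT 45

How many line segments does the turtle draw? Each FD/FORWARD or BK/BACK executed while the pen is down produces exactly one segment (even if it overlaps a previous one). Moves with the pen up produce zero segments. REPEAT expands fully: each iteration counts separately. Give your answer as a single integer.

Executing turtle program step by step:
Start: pos=(-6,7), heading=90, pen down
FD 7.3: (-6,7) -> (-6,14.3) [heading=90, draw]
RT 321: heading 90 -> 129
BK 9.8: (-6,14.3) -> (0.167,6.684) [heading=129, draw]
FD 14.7: (0.167,6.684) -> (-9.084,18.108) [heading=129, draw]
PU: pen up
RT 86: heading 129 -> 43
LT 180: heading 43 -> 223
PD: pen down
RT 45: heading 223 -> 178
Final: pos=(-9.084,18.108), heading=178, 3 segment(s) drawn
Segments drawn: 3

Answer: 3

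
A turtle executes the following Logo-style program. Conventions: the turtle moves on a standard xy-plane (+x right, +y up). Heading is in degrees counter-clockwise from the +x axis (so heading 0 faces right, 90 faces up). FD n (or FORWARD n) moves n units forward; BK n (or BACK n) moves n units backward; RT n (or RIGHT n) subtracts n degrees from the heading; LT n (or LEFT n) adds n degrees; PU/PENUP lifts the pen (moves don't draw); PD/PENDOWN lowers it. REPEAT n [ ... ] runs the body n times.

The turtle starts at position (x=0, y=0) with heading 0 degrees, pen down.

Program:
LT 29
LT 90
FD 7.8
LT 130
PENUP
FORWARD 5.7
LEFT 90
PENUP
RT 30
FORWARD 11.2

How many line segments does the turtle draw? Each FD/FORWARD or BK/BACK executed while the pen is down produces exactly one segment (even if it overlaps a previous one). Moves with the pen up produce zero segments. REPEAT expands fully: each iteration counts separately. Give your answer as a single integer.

Executing turtle program step by step:
Start: pos=(0,0), heading=0, pen down
LT 29: heading 0 -> 29
LT 90: heading 29 -> 119
FD 7.8: (0,0) -> (-3.782,6.822) [heading=119, draw]
LT 130: heading 119 -> 249
PU: pen up
FD 5.7: (-3.782,6.822) -> (-5.824,1.501) [heading=249, move]
LT 90: heading 249 -> 339
PU: pen up
RT 30: heading 339 -> 309
FD 11.2: (-5.824,1.501) -> (1.224,-7.203) [heading=309, move]
Final: pos=(1.224,-7.203), heading=309, 1 segment(s) drawn
Segments drawn: 1

Answer: 1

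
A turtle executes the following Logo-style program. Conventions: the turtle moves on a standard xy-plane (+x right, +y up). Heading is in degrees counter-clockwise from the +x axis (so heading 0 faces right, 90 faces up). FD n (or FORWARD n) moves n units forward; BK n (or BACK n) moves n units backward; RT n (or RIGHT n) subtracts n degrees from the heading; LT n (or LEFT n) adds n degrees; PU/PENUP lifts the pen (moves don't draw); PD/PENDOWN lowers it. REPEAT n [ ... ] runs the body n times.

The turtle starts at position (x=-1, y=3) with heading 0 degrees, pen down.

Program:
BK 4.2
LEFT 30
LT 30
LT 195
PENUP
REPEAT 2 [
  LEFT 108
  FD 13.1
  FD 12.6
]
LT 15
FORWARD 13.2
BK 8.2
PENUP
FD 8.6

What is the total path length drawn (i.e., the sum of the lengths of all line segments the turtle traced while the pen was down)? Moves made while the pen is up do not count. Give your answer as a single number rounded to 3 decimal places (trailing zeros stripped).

Answer: 4.2

Derivation:
Executing turtle program step by step:
Start: pos=(-1,3), heading=0, pen down
BK 4.2: (-1,3) -> (-5.2,3) [heading=0, draw]
LT 30: heading 0 -> 30
LT 30: heading 30 -> 60
LT 195: heading 60 -> 255
PU: pen up
REPEAT 2 [
  -- iteration 1/2 --
  LT 108: heading 255 -> 3
  FD 13.1: (-5.2,3) -> (7.882,3.686) [heading=3, move]
  FD 12.6: (7.882,3.686) -> (20.465,4.345) [heading=3, move]
  -- iteration 2/2 --
  LT 108: heading 3 -> 111
  FD 13.1: (20.465,4.345) -> (15.77,16.575) [heading=111, move]
  FD 12.6: (15.77,16.575) -> (11.255,28.338) [heading=111, move]
]
LT 15: heading 111 -> 126
FD 13.2: (11.255,28.338) -> (3.496,39.017) [heading=126, move]
BK 8.2: (3.496,39.017) -> (8.316,32.383) [heading=126, move]
PU: pen up
FD 8.6: (8.316,32.383) -> (3.261,39.341) [heading=126, move]
Final: pos=(3.261,39.341), heading=126, 1 segment(s) drawn

Segment lengths:
  seg 1: (-1,3) -> (-5.2,3), length = 4.2
Total = 4.2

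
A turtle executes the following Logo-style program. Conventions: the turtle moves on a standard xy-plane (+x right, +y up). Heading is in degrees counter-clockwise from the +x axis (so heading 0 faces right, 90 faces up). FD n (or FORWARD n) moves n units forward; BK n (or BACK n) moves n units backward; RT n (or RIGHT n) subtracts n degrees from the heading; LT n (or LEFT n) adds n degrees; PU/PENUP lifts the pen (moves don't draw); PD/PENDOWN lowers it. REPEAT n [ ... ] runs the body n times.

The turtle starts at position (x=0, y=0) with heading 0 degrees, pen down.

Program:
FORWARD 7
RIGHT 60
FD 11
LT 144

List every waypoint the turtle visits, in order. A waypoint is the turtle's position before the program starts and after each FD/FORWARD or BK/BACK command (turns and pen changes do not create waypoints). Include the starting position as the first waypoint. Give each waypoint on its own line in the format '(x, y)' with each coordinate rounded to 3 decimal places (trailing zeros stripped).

Executing turtle program step by step:
Start: pos=(0,0), heading=0, pen down
FD 7: (0,0) -> (7,0) [heading=0, draw]
RT 60: heading 0 -> 300
FD 11: (7,0) -> (12.5,-9.526) [heading=300, draw]
LT 144: heading 300 -> 84
Final: pos=(12.5,-9.526), heading=84, 2 segment(s) drawn
Waypoints (3 total):
(0, 0)
(7, 0)
(12.5, -9.526)

Answer: (0, 0)
(7, 0)
(12.5, -9.526)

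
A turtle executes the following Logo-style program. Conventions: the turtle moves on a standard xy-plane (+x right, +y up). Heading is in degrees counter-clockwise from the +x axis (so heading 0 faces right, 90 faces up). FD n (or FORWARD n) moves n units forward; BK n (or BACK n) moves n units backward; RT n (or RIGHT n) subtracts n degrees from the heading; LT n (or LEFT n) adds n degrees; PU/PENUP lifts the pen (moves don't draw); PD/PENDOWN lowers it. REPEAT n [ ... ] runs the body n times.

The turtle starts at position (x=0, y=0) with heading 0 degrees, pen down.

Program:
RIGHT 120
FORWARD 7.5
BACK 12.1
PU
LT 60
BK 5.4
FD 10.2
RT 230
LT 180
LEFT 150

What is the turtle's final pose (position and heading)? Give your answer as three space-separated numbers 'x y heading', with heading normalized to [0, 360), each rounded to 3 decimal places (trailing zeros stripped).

Executing turtle program step by step:
Start: pos=(0,0), heading=0, pen down
RT 120: heading 0 -> 240
FD 7.5: (0,0) -> (-3.75,-6.495) [heading=240, draw]
BK 12.1: (-3.75,-6.495) -> (2.3,3.984) [heading=240, draw]
PU: pen up
LT 60: heading 240 -> 300
BK 5.4: (2.3,3.984) -> (-0.4,8.66) [heading=300, move]
FD 10.2: (-0.4,8.66) -> (4.7,-0.173) [heading=300, move]
RT 230: heading 300 -> 70
LT 180: heading 70 -> 250
LT 150: heading 250 -> 40
Final: pos=(4.7,-0.173), heading=40, 2 segment(s) drawn

Answer: 4.7 -0.173 40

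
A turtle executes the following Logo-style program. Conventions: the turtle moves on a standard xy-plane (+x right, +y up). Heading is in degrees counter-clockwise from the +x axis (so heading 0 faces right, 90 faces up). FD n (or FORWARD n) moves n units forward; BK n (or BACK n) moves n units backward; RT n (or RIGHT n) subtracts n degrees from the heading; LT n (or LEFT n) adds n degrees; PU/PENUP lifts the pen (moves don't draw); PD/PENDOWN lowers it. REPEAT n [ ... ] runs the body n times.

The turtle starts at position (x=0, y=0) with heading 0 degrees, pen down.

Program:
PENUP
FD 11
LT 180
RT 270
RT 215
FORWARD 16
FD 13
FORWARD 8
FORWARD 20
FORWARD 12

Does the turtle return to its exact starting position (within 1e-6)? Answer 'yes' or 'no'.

Executing turtle program step by step:
Start: pos=(0,0), heading=0, pen down
PU: pen up
FD 11: (0,0) -> (11,0) [heading=0, move]
LT 180: heading 0 -> 180
RT 270: heading 180 -> 270
RT 215: heading 270 -> 55
FD 16: (11,0) -> (20.177,13.106) [heading=55, move]
FD 13: (20.177,13.106) -> (27.634,23.755) [heading=55, move]
FD 8: (27.634,23.755) -> (32.222,30.309) [heading=55, move]
FD 20: (32.222,30.309) -> (43.694,46.692) [heading=55, move]
FD 12: (43.694,46.692) -> (50.577,56.521) [heading=55, move]
Final: pos=(50.577,56.521), heading=55, 0 segment(s) drawn

Start position: (0, 0)
Final position: (50.577, 56.521)
Distance = 75.846; >= 1e-6 -> NOT closed

Answer: no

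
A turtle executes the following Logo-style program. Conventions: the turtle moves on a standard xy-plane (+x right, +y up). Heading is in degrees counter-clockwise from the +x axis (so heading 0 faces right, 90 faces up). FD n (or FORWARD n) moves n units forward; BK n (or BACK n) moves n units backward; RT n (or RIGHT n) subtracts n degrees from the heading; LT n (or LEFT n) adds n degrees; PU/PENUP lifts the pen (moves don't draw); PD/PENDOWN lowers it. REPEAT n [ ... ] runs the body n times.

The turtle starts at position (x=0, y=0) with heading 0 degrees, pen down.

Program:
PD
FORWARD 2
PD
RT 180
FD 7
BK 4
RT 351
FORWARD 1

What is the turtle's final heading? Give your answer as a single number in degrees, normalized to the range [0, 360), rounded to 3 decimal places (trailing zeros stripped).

Answer: 189

Derivation:
Executing turtle program step by step:
Start: pos=(0,0), heading=0, pen down
PD: pen down
FD 2: (0,0) -> (2,0) [heading=0, draw]
PD: pen down
RT 180: heading 0 -> 180
FD 7: (2,0) -> (-5,0) [heading=180, draw]
BK 4: (-5,0) -> (-1,0) [heading=180, draw]
RT 351: heading 180 -> 189
FD 1: (-1,0) -> (-1.988,-0.156) [heading=189, draw]
Final: pos=(-1.988,-0.156), heading=189, 4 segment(s) drawn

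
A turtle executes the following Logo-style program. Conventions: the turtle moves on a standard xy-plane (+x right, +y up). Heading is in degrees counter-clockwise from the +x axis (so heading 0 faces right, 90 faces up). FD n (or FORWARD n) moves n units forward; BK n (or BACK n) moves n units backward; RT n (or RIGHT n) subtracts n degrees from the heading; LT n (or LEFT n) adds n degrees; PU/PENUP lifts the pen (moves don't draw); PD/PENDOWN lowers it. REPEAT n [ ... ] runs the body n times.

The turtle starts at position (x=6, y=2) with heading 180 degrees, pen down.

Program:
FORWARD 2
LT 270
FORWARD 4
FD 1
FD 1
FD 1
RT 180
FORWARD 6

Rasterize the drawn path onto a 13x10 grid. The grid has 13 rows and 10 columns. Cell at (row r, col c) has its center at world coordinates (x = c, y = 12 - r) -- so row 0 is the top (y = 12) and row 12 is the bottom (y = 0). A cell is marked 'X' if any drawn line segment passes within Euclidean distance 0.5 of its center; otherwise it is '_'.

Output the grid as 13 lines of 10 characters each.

Answer: __________
__________
__________
____X_____
____X_____
____X_____
____X_____
____X_____
____X_____
____X_____
____XXX___
__________
__________

Derivation:
Segment 0: (6,2) -> (4,2)
Segment 1: (4,2) -> (4,6)
Segment 2: (4,6) -> (4,7)
Segment 3: (4,7) -> (4,8)
Segment 4: (4,8) -> (4,9)
Segment 5: (4,9) -> (4,3)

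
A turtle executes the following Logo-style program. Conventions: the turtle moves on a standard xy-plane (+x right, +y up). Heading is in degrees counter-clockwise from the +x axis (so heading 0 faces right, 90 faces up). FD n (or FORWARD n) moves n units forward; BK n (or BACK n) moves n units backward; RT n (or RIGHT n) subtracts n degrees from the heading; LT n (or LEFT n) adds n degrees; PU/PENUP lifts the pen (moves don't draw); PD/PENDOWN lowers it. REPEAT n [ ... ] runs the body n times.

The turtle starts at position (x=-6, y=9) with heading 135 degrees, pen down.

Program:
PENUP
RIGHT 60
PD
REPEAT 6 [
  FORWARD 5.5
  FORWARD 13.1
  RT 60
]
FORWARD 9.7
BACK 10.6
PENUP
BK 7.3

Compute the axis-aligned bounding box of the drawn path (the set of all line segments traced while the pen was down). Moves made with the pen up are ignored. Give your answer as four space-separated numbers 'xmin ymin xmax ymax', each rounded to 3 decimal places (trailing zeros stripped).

Executing turtle program step by step:
Start: pos=(-6,9), heading=135, pen down
PU: pen up
RT 60: heading 135 -> 75
PD: pen down
REPEAT 6 [
  -- iteration 1/6 --
  FD 5.5: (-6,9) -> (-4.576,14.313) [heading=75, draw]
  FD 13.1: (-4.576,14.313) -> (-1.186,26.966) [heading=75, draw]
  RT 60: heading 75 -> 15
  -- iteration 2/6 --
  FD 5.5: (-1.186,26.966) -> (4.127,28.39) [heading=15, draw]
  FD 13.1: (4.127,28.39) -> (16.78,31.78) [heading=15, draw]
  RT 60: heading 15 -> 315
  -- iteration 3/6 --
  FD 5.5: (16.78,31.78) -> (20.669,27.891) [heading=315, draw]
  FD 13.1: (20.669,27.891) -> (29.932,18.628) [heading=315, draw]
  RT 60: heading 315 -> 255
  -- iteration 4/6 --
  FD 5.5: (29.932,18.628) -> (28.509,13.315) [heading=255, draw]
  FD 13.1: (28.509,13.315) -> (25.118,0.662) [heading=255, draw]
  RT 60: heading 255 -> 195
  -- iteration 5/6 --
  FD 5.5: (25.118,0.662) -> (19.806,-0.762) [heading=195, draw]
  FD 13.1: (19.806,-0.762) -> (7.152,-4.152) [heading=195, draw]
  RT 60: heading 195 -> 135
  -- iteration 6/6 --
  FD 5.5: (7.152,-4.152) -> (3.263,-0.263) [heading=135, draw]
  FD 13.1: (3.263,-0.263) -> (-6,9) [heading=135, draw]
  RT 60: heading 135 -> 75
]
FD 9.7: (-6,9) -> (-3.489,18.369) [heading=75, draw]
BK 10.6: (-3.489,18.369) -> (-6.233,8.131) [heading=75, draw]
PU: pen up
BK 7.3: (-6.233,8.131) -> (-8.122,1.079) [heading=75, move]
Final: pos=(-8.122,1.079), heading=75, 14 segment(s) drawn

Segment endpoints: x in {-6.233, -6, -6, -4.576, -3.489, -1.186, 3.263, 4.127, 7.152, 16.78, 19.806, 20.669, 25.118, 28.509, 29.932}, y in {-4.152, -0.762, -0.263, 0.662, 8.131, 9, 9, 13.315, 14.313, 18.369, 18.628, 26.966, 27.891, 28.39, 31.78}
xmin=-6.233, ymin=-4.152, xmax=29.932, ymax=31.78

Answer: -6.233 -4.152 29.932 31.78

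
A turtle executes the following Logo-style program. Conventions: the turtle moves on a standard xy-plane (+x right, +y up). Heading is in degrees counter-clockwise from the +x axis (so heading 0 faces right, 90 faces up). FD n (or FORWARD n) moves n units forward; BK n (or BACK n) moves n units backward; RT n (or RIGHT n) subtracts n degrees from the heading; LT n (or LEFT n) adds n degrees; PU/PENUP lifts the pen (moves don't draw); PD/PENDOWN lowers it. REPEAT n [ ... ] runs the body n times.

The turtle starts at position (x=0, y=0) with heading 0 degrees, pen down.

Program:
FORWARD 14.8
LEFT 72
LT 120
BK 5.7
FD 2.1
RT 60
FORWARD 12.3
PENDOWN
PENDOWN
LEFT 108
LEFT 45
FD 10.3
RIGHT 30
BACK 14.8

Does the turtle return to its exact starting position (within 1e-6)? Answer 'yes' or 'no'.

Executing turtle program step by step:
Start: pos=(0,0), heading=0, pen down
FD 14.8: (0,0) -> (14.8,0) [heading=0, draw]
LT 72: heading 0 -> 72
LT 120: heading 72 -> 192
BK 5.7: (14.8,0) -> (20.375,1.185) [heading=192, draw]
FD 2.1: (20.375,1.185) -> (18.321,0.748) [heading=192, draw]
RT 60: heading 192 -> 132
FD 12.3: (18.321,0.748) -> (10.091,9.889) [heading=132, draw]
PD: pen down
PD: pen down
LT 108: heading 132 -> 240
LT 45: heading 240 -> 285
FD 10.3: (10.091,9.889) -> (12.757,-0.06) [heading=285, draw]
RT 30: heading 285 -> 255
BK 14.8: (12.757,-0.06) -> (16.587,14.236) [heading=255, draw]
Final: pos=(16.587,14.236), heading=255, 6 segment(s) drawn

Start position: (0, 0)
Final position: (16.587, 14.236)
Distance = 21.859; >= 1e-6 -> NOT closed

Answer: no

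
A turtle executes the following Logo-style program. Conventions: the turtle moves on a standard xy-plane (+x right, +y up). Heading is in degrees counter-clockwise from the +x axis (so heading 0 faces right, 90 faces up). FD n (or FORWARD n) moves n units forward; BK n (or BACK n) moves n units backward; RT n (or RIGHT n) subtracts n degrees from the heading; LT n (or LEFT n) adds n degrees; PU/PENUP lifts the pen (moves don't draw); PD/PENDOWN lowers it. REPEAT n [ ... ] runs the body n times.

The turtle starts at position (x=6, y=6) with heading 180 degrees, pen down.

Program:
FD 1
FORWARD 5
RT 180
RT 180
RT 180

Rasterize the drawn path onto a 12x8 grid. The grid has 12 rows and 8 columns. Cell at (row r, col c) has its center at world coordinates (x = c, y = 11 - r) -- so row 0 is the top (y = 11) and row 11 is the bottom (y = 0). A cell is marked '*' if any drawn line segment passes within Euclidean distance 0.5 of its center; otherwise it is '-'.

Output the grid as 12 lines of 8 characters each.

Answer: --------
--------
--------
--------
--------
*******-
--------
--------
--------
--------
--------
--------

Derivation:
Segment 0: (6,6) -> (5,6)
Segment 1: (5,6) -> (0,6)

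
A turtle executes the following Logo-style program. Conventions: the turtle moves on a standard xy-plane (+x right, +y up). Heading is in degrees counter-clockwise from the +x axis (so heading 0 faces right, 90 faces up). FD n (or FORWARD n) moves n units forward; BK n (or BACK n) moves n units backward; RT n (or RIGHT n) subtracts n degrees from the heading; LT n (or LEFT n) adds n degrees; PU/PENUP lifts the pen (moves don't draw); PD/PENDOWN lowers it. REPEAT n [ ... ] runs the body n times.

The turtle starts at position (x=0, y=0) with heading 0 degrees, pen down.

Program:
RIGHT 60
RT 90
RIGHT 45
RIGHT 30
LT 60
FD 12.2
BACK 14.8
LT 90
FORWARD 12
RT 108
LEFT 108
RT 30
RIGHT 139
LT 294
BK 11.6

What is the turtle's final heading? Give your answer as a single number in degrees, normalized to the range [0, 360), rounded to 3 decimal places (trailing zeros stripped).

Executing turtle program step by step:
Start: pos=(0,0), heading=0, pen down
RT 60: heading 0 -> 300
RT 90: heading 300 -> 210
RT 45: heading 210 -> 165
RT 30: heading 165 -> 135
LT 60: heading 135 -> 195
FD 12.2: (0,0) -> (-11.784,-3.158) [heading=195, draw]
BK 14.8: (-11.784,-3.158) -> (2.511,0.673) [heading=195, draw]
LT 90: heading 195 -> 285
FD 12: (2.511,0.673) -> (5.617,-10.918) [heading=285, draw]
RT 108: heading 285 -> 177
LT 108: heading 177 -> 285
RT 30: heading 285 -> 255
RT 139: heading 255 -> 116
LT 294: heading 116 -> 50
BK 11.6: (5.617,-10.918) -> (-1.839,-19.804) [heading=50, draw]
Final: pos=(-1.839,-19.804), heading=50, 4 segment(s) drawn

Answer: 50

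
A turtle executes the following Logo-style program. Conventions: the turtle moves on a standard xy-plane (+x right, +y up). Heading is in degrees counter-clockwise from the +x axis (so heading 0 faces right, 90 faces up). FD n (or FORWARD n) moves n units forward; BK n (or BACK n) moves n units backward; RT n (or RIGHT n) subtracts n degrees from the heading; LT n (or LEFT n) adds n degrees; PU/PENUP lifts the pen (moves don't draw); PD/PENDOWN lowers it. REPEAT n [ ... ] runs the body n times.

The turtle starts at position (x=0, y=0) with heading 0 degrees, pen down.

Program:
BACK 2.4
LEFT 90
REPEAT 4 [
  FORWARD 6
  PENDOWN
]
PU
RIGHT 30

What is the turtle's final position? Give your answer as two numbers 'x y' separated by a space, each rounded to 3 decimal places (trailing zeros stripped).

Executing turtle program step by step:
Start: pos=(0,0), heading=0, pen down
BK 2.4: (0,0) -> (-2.4,0) [heading=0, draw]
LT 90: heading 0 -> 90
REPEAT 4 [
  -- iteration 1/4 --
  FD 6: (-2.4,0) -> (-2.4,6) [heading=90, draw]
  PD: pen down
  -- iteration 2/4 --
  FD 6: (-2.4,6) -> (-2.4,12) [heading=90, draw]
  PD: pen down
  -- iteration 3/4 --
  FD 6: (-2.4,12) -> (-2.4,18) [heading=90, draw]
  PD: pen down
  -- iteration 4/4 --
  FD 6: (-2.4,18) -> (-2.4,24) [heading=90, draw]
  PD: pen down
]
PU: pen up
RT 30: heading 90 -> 60
Final: pos=(-2.4,24), heading=60, 5 segment(s) drawn

Answer: -2.4 24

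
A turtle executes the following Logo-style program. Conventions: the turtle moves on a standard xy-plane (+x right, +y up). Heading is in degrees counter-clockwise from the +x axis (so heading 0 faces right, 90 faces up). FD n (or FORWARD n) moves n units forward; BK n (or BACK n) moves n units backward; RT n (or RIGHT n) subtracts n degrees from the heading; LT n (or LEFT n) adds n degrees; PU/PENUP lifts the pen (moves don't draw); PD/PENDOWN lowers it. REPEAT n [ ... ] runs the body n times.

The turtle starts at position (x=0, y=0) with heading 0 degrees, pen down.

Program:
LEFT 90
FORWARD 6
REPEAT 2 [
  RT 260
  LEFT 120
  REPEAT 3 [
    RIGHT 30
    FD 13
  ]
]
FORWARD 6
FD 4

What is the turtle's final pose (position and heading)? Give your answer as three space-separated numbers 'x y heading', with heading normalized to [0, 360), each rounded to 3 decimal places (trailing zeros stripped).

Answer: 31.075 -16.964 350

Derivation:
Executing turtle program step by step:
Start: pos=(0,0), heading=0, pen down
LT 90: heading 0 -> 90
FD 6: (0,0) -> (0,6) [heading=90, draw]
REPEAT 2 [
  -- iteration 1/2 --
  RT 260: heading 90 -> 190
  LT 120: heading 190 -> 310
  REPEAT 3 [
    -- iteration 1/3 --
    RT 30: heading 310 -> 280
    FD 13: (0,6) -> (2.257,-6.803) [heading=280, draw]
    -- iteration 2/3 --
    RT 30: heading 280 -> 250
    FD 13: (2.257,-6.803) -> (-2.189,-19.019) [heading=250, draw]
    -- iteration 3/3 --
    RT 30: heading 250 -> 220
    FD 13: (-2.189,-19.019) -> (-12.147,-27.375) [heading=220, draw]
  ]
  -- iteration 2/2 --
  RT 260: heading 220 -> 320
  LT 120: heading 320 -> 80
  REPEAT 3 [
    -- iteration 1/3 --
    RT 30: heading 80 -> 50
    FD 13: (-12.147,-27.375) -> (-3.791,-17.416) [heading=50, draw]
    -- iteration 2/3 --
    RT 30: heading 50 -> 20
    FD 13: (-3.791,-17.416) -> (8.425,-12.97) [heading=20, draw]
    -- iteration 3/3 --
    RT 30: heading 20 -> 350
    FD 13: (8.425,-12.97) -> (21.227,-15.227) [heading=350, draw]
  ]
]
FD 6: (21.227,-15.227) -> (27.136,-16.269) [heading=350, draw]
FD 4: (27.136,-16.269) -> (31.075,-16.964) [heading=350, draw]
Final: pos=(31.075,-16.964), heading=350, 9 segment(s) drawn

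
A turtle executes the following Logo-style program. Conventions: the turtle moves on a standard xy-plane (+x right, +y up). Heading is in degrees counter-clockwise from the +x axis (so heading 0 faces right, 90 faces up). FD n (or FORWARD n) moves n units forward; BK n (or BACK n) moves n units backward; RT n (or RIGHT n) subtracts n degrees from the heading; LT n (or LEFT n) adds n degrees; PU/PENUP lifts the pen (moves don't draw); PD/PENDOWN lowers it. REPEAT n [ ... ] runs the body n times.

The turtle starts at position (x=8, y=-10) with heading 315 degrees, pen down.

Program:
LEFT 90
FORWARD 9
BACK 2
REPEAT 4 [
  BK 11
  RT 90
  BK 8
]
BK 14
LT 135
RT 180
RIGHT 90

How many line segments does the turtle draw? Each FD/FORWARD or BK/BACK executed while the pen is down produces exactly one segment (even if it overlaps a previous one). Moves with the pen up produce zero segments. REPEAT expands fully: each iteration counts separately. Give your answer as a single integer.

Executing turtle program step by step:
Start: pos=(8,-10), heading=315, pen down
LT 90: heading 315 -> 45
FD 9: (8,-10) -> (14.364,-3.636) [heading=45, draw]
BK 2: (14.364,-3.636) -> (12.95,-5.05) [heading=45, draw]
REPEAT 4 [
  -- iteration 1/4 --
  BK 11: (12.95,-5.05) -> (5.172,-12.828) [heading=45, draw]
  RT 90: heading 45 -> 315
  BK 8: (5.172,-12.828) -> (-0.485,-7.172) [heading=315, draw]
  -- iteration 2/4 --
  BK 11: (-0.485,-7.172) -> (-8.263,0.607) [heading=315, draw]
  RT 90: heading 315 -> 225
  BK 8: (-8.263,0.607) -> (-2.607,6.263) [heading=225, draw]
  -- iteration 3/4 --
  BK 11: (-2.607,6.263) -> (5.172,14.042) [heading=225, draw]
  RT 90: heading 225 -> 135
  BK 8: (5.172,14.042) -> (10.828,8.385) [heading=135, draw]
  -- iteration 4/4 --
  BK 11: (10.828,8.385) -> (18.607,0.607) [heading=135, draw]
  RT 90: heading 135 -> 45
  BK 8: (18.607,0.607) -> (12.95,-5.05) [heading=45, draw]
]
BK 14: (12.95,-5.05) -> (3.05,-14.95) [heading=45, draw]
LT 135: heading 45 -> 180
RT 180: heading 180 -> 0
RT 90: heading 0 -> 270
Final: pos=(3.05,-14.95), heading=270, 11 segment(s) drawn
Segments drawn: 11

Answer: 11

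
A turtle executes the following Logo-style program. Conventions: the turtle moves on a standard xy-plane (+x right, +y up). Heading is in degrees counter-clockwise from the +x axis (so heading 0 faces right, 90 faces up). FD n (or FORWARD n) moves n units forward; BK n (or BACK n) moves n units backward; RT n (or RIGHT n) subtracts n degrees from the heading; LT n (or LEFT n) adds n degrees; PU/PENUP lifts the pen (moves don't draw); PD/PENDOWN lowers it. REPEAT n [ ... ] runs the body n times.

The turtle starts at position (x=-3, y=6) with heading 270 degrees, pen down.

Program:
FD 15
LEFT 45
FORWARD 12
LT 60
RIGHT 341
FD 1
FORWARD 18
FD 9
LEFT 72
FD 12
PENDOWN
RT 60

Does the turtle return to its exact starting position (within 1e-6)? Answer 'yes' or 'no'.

Executing turtle program step by step:
Start: pos=(-3,6), heading=270, pen down
FD 15: (-3,6) -> (-3,-9) [heading=270, draw]
LT 45: heading 270 -> 315
FD 12: (-3,-9) -> (5.485,-17.485) [heading=315, draw]
LT 60: heading 315 -> 15
RT 341: heading 15 -> 34
FD 1: (5.485,-17.485) -> (6.314,-16.926) [heading=34, draw]
FD 18: (6.314,-16.926) -> (21.237,-6.861) [heading=34, draw]
FD 9: (21.237,-6.861) -> (28.698,-1.828) [heading=34, draw]
LT 72: heading 34 -> 106
FD 12: (28.698,-1.828) -> (25.391,9.707) [heading=106, draw]
PD: pen down
RT 60: heading 106 -> 46
Final: pos=(25.391,9.707), heading=46, 6 segment(s) drawn

Start position: (-3, 6)
Final position: (25.391, 9.707)
Distance = 28.632; >= 1e-6 -> NOT closed

Answer: no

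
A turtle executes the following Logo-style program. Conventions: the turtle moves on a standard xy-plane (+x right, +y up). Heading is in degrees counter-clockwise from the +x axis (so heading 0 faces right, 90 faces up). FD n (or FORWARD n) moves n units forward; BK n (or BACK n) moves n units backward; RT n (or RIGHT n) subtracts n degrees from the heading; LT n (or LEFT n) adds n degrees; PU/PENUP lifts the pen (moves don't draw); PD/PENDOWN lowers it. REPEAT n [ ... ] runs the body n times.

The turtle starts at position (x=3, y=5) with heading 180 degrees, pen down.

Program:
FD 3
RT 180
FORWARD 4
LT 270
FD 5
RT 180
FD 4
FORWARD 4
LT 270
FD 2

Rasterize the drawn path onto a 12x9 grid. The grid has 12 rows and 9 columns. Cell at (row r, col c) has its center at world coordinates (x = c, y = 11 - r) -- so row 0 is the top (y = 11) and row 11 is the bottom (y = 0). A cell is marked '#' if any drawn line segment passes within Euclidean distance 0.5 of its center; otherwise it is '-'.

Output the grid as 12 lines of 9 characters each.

Answer: ---------
---------
---------
----###--
----#----
----#----
#####----
----#----
----#----
----#----
----#----
----#----

Derivation:
Segment 0: (3,5) -> (0,5)
Segment 1: (0,5) -> (4,5)
Segment 2: (4,5) -> (4,0)
Segment 3: (4,0) -> (4,4)
Segment 4: (4,4) -> (4,8)
Segment 5: (4,8) -> (6,8)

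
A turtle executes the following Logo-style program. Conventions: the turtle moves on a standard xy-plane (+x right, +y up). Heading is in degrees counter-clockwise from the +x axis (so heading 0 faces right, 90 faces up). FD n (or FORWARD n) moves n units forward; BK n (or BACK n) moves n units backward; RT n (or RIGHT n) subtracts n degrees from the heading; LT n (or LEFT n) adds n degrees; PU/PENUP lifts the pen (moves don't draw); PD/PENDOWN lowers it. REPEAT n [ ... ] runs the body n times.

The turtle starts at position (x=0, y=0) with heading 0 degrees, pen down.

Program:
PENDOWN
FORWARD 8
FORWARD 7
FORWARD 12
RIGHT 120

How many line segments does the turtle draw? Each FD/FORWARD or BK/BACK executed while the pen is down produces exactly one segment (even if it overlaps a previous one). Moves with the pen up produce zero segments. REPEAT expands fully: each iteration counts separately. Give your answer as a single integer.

Answer: 3

Derivation:
Executing turtle program step by step:
Start: pos=(0,0), heading=0, pen down
PD: pen down
FD 8: (0,0) -> (8,0) [heading=0, draw]
FD 7: (8,0) -> (15,0) [heading=0, draw]
FD 12: (15,0) -> (27,0) [heading=0, draw]
RT 120: heading 0 -> 240
Final: pos=(27,0), heading=240, 3 segment(s) drawn
Segments drawn: 3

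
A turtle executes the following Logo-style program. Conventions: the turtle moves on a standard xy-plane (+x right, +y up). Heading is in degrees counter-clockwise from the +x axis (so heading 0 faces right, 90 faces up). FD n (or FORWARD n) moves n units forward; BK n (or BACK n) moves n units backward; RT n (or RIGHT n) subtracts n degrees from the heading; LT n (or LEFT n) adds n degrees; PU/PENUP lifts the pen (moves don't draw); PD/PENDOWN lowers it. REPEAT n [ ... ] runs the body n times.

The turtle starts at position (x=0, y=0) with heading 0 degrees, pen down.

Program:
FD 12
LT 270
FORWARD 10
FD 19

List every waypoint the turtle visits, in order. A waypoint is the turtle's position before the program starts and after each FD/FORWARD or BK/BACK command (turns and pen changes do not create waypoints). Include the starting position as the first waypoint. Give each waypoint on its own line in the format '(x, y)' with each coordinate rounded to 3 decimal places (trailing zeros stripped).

Executing turtle program step by step:
Start: pos=(0,0), heading=0, pen down
FD 12: (0,0) -> (12,0) [heading=0, draw]
LT 270: heading 0 -> 270
FD 10: (12,0) -> (12,-10) [heading=270, draw]
FD 19: (12,-10) -> (12,-29) [heading=270, draw]
Final: pos=(12,-29), heading=270, 3 segment(s) drawn
Waypoints (4 total):
(0, 0)
(12, 0)
(12, -10)
(12, -29)

Answer: (0, 0)
(12, 0)
(12, -10)
(12, -29)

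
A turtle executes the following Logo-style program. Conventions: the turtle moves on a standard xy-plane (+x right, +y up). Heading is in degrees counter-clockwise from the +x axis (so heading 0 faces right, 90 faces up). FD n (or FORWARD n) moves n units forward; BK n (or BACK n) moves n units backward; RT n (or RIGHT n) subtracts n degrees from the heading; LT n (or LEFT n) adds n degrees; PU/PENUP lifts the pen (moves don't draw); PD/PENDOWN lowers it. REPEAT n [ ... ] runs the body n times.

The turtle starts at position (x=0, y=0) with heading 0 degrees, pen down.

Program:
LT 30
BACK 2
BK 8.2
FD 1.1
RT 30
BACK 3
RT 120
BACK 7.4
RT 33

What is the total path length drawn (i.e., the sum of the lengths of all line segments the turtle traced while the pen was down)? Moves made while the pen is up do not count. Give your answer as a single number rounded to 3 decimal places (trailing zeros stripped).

Answer: 21.7

Derivation:
Executing turtle program step by step:
Start: pos=(0,0), heading=0, pen down
LT 30: heading 0 -> 30
BK 2: (0,0) -> (-1.732,-1) [heading=30, draw]
BK 8.2: (-1.732,-1) -> (-8.833,-5.1) [heading=30, draw]
FD 1.1: (-8.833,-5.1) -> (-7.881,-4.55) [heading=30, draw]
RT 30: heading 30 -> 0
BK 3: (-7.881,-4.55) -> (-10.881,-4.55) [heading=0, draw]
RT 120: heading 0 -> 240
BK 7.4: (-10.881,-4.55) -> (-7.181,1.859) [heading=240, draw]
RT 33: heading 240 -> 207
Final: pos=(-7.181,1.859), heading=207, 5 segment(s) drawn

Segment lengths:
  seg 1: (0,0) -> (-1.732,-1), length = 2
  seg 2: (-1.732,-1) -> (-8.833,-5.1), length = 8.2
  seg 3: (-8.833,-5.1) -> (-7.881,-4.55), length = 1.1
  seg 4: (-7.881,-4.55) -> (-10.881,-4.55), length = 3
  seg 5: (-10.881,-4.55) -> (-7.181,1.859), length = 7.4
Total = 21.7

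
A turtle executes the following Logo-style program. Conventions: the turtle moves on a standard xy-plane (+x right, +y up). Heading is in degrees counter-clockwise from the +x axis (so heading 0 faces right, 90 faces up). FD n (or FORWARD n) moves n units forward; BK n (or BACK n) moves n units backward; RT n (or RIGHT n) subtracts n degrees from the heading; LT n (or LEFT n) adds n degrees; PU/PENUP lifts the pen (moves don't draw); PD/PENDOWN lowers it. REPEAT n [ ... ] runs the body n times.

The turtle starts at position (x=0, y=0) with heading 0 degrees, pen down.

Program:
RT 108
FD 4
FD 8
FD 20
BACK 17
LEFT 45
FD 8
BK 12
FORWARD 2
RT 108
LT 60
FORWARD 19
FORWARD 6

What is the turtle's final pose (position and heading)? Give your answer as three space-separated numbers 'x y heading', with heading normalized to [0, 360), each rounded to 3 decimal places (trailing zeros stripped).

Answer: -14.502 -35.823 249

Derivation:
Executing turtle program step by step:
Start: pos=(0,0), heading=0, pen down
RT 108: heading 0 -> 252
FD 4: (0,0) -> (-1.236,-3.804) [heading=252, draw]
FD 8: (-1.236,-3.804) -> (-3.708,-11.413) [heading=252, draw]
FD 20: (-3.708,-11.413) -> (-9.889,-30.434) [heading=252, draw]
BK 17: (-9.889,-30.434) -> (-4.635,-14.266) [heading=252, draw]
LT 45: heading 252 -> 297
FD 8: (-4.635,-14.266) -> (-1.003,-21.394) [heading=297, draw]
BK 12: (-1.003,-21.394) -> (-6.451,-10.702) [heading=297, draw]
FD 2: (-6.451,-10.702) -> (-5.543,-12.484) [heading=297, draw]
RT 108: heading 297 -> 189
LT 60: heading 189 -> 249
FD 19: (-5.543,-12.484) -> (-12.352,-30.222) [heading=249, draw]
FD 6: (-12.352,-30.222) -> (-14.502,-35.823) [heading=249, draw]
Final: pos=(-14.502,-35.823), heading=249, 9 segment(s) drawn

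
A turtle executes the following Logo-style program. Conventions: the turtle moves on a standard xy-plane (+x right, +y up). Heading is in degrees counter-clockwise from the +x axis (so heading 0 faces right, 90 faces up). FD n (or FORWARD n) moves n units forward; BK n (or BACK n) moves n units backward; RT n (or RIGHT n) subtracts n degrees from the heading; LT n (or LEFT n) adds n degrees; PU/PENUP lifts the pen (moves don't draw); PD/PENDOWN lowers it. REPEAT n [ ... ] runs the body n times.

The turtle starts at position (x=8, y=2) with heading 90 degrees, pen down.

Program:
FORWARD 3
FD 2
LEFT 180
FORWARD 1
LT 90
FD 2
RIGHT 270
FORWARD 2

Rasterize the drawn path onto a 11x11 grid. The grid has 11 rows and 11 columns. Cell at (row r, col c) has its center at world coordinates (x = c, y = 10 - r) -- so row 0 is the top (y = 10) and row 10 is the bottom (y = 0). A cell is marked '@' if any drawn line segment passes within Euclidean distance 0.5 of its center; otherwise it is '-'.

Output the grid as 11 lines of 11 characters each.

Answer: -----------
-----------
----------@
--------@-@
--------@@@
--------@--
--------@--
--------@--
--------@--
-----------
-----------

Derivation:
Segment 0: (8,2) -> (8,5)
Segment 1: (8,5) -> (8,7)
Segment 2: (8,7) -> (8,6)
Segment 3: (8,6) -> (10,6)
Segment 4: (10,6) -> (10,8)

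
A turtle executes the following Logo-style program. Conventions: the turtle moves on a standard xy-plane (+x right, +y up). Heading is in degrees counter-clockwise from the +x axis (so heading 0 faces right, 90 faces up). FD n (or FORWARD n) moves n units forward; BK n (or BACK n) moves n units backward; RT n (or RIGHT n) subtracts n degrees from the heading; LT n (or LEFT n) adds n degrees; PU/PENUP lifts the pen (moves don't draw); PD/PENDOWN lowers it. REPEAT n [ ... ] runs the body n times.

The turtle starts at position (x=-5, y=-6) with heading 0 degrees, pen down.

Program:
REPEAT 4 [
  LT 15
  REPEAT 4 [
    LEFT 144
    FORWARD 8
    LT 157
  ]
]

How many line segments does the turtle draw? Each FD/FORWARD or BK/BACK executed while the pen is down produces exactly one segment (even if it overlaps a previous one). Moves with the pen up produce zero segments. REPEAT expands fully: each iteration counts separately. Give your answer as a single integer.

Executing turtle program step by step:
Start: pos=(-5,-6), heading=0, pen down
REPEAT 4 [
  -- iteration 1/4 --
  LT 15: heading 0 -> 15
  REPEAT 4 [
    -- iteration 1/4 --
    LT 144: heading 15 -> 159
    FD 8: (-5,-6) -> (-12.469,-3.133) [heading=159, draw]
    LT 157: heading 159 -> 316
    -- iteration 2/4 --
    LT 144: heading 316 -> 100
    FD 8: (-12.469,-3.133) -> (-13.858,4.745) [heading=100, draw]
    LT 157: heading 100 -> 257
    -- iteration 3/4 --
    LT 144: heading 257 -> 41
    FD 8: (-13.858,4.745) -> (-7.82,9.994) [heading=41, draw]
    LT 157: heading 41 -> 198
    -- iteration 4/4 --
    LT 144: heading 198 -> 342
    FD 8: (-7.82,9.994) -> (-0.212,7.522) [heading=342, draw]
    LT 157: heading 342 -> 139
  ]
  -- iteration 2/4 --
  LT 15: heading 139 -> 154
  REPEAT 4 [
    -- iteration 1/4 --
    LT 144: heading 154 -> 298
    FD 8: (-0.212,7.522) -> (3.544,0.458) [heading=298, draw]
    LT 157: heading 298 -> 95
    -- iteration 2/4 --
    LT 144: heading 95 -> 239
    FD 8: (3.544,0.458) -> (-0.576,-6.399) [heading=239, draw]
    LT 157: heading 239 -> 36
    -- iteration 3/4 --
    LT 144: heading 36 -> 180
    FD 8: (-0.576,-6.399) -> (-8.576,-6.399) [heading=180, draw]
    LT 157: heading 180 -> 337
    -- iteration 4/4 --
    LT 144: heading 337 -> 121
    FD 8: (-8.576,-6.399) -> (-12.697,0.458) [heading=121, draw]
    LT 157: heading 121 -> 278
  ]
  -- iteration 3/4 --
  LT 15: heading 278 -> 293
  REPEAT 4 [
    -- iteration 1/4 --
    LT 144: heading 293 -> 77
    FD 8: (-12.697,0.458) -> (-10.897,8.253) [heading=77, draw]
    LT 157: heading 77 -> 234
    -- iteration 2/4 --
    LT 144: heading 234 -> 18
    FD 8: (-10.897,8.253) -> (-3.288,10.725) [heading=18, draw]
    LT 157: heading 18 -> 175
    -- iteration 3/4 --
    LT 144: heading 175 -> 319
    FD 8: (-3.288,10.725) -> (2.749,5.477) [heading=319, draw]
    LT 157: heading 319 -> 116
    -- iteration 4/4 --
    LT 144: heading 116 -> 260
    FD 8: (2.749,5.477) -> (1.36,-2.402) [heading=260, draw]
    LT 157: heading 260 -> 57
  ]
  -- iteration 4/4 --
  LT 15: heading 57 -> 72
  REPEAT 4 [
    -- iteration 1/4 --
    LT 144: heading 72 -> 216
    FD 8: (1.36,-2.402) -> (-5.112,-7.104) [heading=216, draw]
    LT 157: heading 216 -> 13
    -- iteration 2/4 --
    LT 144: heading 13 -> 157
    FD 8: (-5.112,-7.104) -> (-12.476,-3.978) [heading=157, draw]
    LT 157: heading 157 -> 314
    -- iteration 3/4 --
    LT 144: heading 314 -> 98
    FD 8: (-12.476,-3.978) -> (-13.59,3.944) [heading=98, draw]
    LT 157: heading 98 -> 255
    -- iteration 4/4 --
    LT 144: heading 255 -> 39
    FD 8: (-13.59,3.944) -> (-7.372,8.979) [heading=39, draw]
    LT 157: heading 39 -> 196
  ]
]
Final: pos=(-7.372,8.979), heading=196, 16 segment(s) drawn
Segments drawn: 16

Answer: 16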